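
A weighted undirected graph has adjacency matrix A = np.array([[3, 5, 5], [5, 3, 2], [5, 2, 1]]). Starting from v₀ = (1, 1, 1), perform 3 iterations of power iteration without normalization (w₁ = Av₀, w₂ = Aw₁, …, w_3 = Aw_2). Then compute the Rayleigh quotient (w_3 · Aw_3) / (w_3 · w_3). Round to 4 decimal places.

w1 = Av₀ = (3·1 + 5·1 + 5·1; 5·1 + 3·1 + 2·1; 5·1 + 2·1 + 1·1) = (13, 10, 8)
w2 = Aw1 = (3·13 + 5·10 + 5·8; 5·13 + 3·10 + 2·8; 5·13 + 2·10 + 1·8) = (129, 111, 93)
w3 = Aw2 = (1407, 1164, 960)
Aw3 = (14841, 12447, 10323)
w3·Aw3 = 1407·14841 + 1164·12447 + 960·10323 = 45279675; w3·w3 = 1407·1407 + 1164·1164 + 960·960 = 4256145
λ ≈ 45279675/4256145 = 10.6387

λ ≈ 10.6387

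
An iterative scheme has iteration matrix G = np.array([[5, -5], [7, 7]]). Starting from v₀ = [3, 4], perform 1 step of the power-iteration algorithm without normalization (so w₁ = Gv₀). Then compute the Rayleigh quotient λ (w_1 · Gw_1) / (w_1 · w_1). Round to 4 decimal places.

6.7774

w1 = Gv₀ = (5·3 + (-5)·4; 7·3 + 7·4) = (-5, 49)
Gw1 = (-270, 308)
w1·Gw1 = (-5)·(-270) + 49·308 = 16442; w1·w1 = (-5)·(-5) + 49·49 = 2426
λ ≈ 16442/2426 = 6.7774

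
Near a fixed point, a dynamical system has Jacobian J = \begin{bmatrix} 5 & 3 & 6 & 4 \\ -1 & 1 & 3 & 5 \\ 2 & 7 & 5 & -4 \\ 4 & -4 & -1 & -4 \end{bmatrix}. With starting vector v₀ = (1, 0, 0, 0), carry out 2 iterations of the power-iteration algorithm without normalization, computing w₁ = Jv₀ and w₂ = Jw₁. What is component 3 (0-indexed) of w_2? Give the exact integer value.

6

w1 = Jv₀ = (5, -1, 2, 4)
w2 = Jw1 = (50, 20, -3, 6)
The requested component of w2 is 6.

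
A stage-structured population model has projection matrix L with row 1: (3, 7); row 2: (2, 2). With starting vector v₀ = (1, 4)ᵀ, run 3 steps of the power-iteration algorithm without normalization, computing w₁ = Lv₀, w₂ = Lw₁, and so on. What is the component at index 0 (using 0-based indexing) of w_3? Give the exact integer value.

1063

w1 = Lv₀ = (31, 10)
w2 = Lw1 = (163, 82)
w3 = Lw2 = (1063, 490)
The requested component of w3 is 1063.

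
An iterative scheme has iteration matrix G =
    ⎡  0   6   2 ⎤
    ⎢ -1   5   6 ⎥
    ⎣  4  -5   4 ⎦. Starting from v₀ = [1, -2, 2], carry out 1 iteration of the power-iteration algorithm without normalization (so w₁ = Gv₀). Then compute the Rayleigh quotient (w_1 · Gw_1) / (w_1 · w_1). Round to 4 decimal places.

w1 = Gv₀ = (0·1 + 6·(-2) + 2·2; (-1)·1 + 5·(-2) + 6·2; 4·1 + (-5)·(-2) + 4·2) = (-8, 1, 22)
Gw1 = (50, 145, 51)
w1·Gw1 = (-8)·50 + 1·145 + 22·51 = 867; w1·w1 = (-8)·(-8) + 1·1 + 22·22 = 549
λ ≈ 867/549 = 1.5792

λ ≈ 1.5792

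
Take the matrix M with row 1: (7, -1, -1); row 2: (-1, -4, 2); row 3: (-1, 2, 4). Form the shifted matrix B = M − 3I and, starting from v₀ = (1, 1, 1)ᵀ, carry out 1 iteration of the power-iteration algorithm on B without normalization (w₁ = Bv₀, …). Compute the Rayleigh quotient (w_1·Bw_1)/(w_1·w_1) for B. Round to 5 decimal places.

-6.00000

B = M − 3I has rows (4, -1, -1); (-1, -7, 2); (-1, 2, 1)
w1 = Bv₀ = (2, -6, 2)
Bw1 = (12, 44, -12)
w1·Bw1 = -264; w1·w1 = 44; μ ≈ -264/44 = -6.00000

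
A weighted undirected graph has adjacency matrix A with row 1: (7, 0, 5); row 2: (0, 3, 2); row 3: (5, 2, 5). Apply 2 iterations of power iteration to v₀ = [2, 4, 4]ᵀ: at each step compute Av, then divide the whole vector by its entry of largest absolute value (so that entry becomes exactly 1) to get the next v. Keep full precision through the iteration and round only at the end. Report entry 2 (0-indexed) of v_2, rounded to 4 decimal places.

Av0 = (34.00000, 20.00000, 38.00000); divide by 38.00000 → v1 = (0.89474, 0.52632, 1.00000)
Av1 = (11.26316, 3.57895, 10.52632); divide by 11.26316 → v2 = (1.00000, 0.31776, 0.93458)
Requested entry of v2: 400/428 = 0.9346

0.9346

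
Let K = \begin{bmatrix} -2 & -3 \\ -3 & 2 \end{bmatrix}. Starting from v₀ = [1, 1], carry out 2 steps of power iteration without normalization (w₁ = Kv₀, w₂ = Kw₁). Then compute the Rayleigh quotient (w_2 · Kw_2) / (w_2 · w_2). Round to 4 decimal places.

λ ≈ -3.0000

w1 = Kv₀ = ((-2)·1 + (-3)·1; (-3)·1 + 2·1) = (-5, -1)
w2 = Kw1 = ((-2)·(-5) + (-3)·(-1); (-3)·(-5) + 2·(-1)) = (13, 13)
Kw2 = (-65, -13)
w2·Kw2 = 13·(-65) + 13·(-13) = -1014; w2·w2 = 13·13 + 13·13 = 338
λ ≈ -1014/338 = -3.0000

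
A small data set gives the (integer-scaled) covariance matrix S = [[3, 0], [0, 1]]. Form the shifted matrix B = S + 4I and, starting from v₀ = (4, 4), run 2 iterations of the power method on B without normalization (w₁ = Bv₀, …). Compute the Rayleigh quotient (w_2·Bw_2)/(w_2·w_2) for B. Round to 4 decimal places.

6.5869

B = S + 4I has rows (7, 0); (0, 5)
w1 = Bv₀ = (28, 20)
w2 = Bw1 = (196, 100)
Bw2 = (1372, 500)
w2·Bw2 = 318912; w2·w2 = 48416; μ ≈ 318912/48416 = 6.5869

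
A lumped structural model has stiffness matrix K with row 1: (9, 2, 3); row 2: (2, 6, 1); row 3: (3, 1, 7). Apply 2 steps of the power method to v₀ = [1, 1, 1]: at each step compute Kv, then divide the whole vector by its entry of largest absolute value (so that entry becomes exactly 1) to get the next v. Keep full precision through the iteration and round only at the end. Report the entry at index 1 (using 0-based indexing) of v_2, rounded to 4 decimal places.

Kv0 = (14.00000, 9.00000, 11.00000); divide by 14.00000 → v1 = (1.00000, 0.64286, 0.78571)
Kv1 = (12.64286, 6.64286, 9.14286); divide by 12.64286 → v2 = (1.00000, 0.52542, 0.72316)
Requested entry of v2: 93/177 = 0.5254

0.5254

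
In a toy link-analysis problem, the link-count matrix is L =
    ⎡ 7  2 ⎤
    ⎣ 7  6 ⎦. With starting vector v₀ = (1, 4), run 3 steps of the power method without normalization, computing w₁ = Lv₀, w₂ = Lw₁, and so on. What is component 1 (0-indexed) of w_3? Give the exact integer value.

2915

w1 = Lv₀ = (15, 31)
w2 = Lw1 = (167, 291)
w3 = Lw2 = (1751, 2915)
The requested component of w3 is 2915.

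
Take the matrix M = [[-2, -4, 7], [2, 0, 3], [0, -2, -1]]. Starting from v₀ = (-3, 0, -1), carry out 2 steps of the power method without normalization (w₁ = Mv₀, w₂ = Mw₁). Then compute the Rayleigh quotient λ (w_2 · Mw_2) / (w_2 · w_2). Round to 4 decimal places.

λ ≈ 0.4073

w1 = Mv₀ = (-1, -9, 1)
w2 = Mw1 = (45, 1, 17)
Mw2 = (25, 141, -19)
w2·Mw2 = 45·25 + 1·141 + 17·(-19) = 943; w2·w2 = 45·45 + 1·1 + 17·17 = 2315
λ ≈ 943/2315 = 0.4073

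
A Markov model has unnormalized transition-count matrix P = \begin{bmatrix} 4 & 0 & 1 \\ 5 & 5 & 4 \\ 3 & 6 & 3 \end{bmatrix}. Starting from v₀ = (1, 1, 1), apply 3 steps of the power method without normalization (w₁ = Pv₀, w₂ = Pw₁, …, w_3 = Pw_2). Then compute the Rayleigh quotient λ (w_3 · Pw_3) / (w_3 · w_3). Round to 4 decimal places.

w1 = Pv₀ = (5, 14, 12)
w2 = Pw1 = (32, 143, 135)
w3 = Pw2 = (263, 1415, 1359)
Pw3 = (2411, 13826, 13356)
w3·Pw3 = 263·2411 + 1415·13826 + 1359·13356 = 38348687; w3·w3 = 263·263 + 1415·1415 + 1359·1359 = 3918275
λ ≈ 38348687/3918275 = 9.7871

9.7871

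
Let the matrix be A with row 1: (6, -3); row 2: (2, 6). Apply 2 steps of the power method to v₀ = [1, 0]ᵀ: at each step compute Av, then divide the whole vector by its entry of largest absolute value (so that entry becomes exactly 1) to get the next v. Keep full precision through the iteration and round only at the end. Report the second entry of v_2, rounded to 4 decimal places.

Av0 = (6.00000, 2.00000); divide by 6.00000 → v1 = (1.00000, 0.33333)
Av1 = (5.00000, 4.00000); divide by 5.00000 → v2 = (1.00000, 0.80000)
Requested entry of v2: 24/30 = 0.8000

0.8000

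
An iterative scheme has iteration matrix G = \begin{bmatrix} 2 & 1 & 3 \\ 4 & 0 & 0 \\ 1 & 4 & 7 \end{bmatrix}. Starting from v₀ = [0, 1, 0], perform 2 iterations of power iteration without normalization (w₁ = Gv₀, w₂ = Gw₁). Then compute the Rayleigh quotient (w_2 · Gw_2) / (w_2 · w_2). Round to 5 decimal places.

λ ≈ 8.21178

w1 = Gv₀ = (2·0 + 1·1 + 3·0; 4·0 + 0·1 + 0·0; 1·0 + 4·1 + 7·0) = (1, 0, 4)
w2 = Gw1 = (2·1 + 1·0 + 3·4; 4·1 + 0·0 + 0·4; 1·1 + 4·0 + 7·4) = (14, 4, 29)
Gw2 = (119, 56, 233)
w2·Gw2 = 14·119 + 4·56 + 29·233 = 8647; w2·w2 = 14·14 + 4·4 + 29·29 = 1053
λ ≈ 8647/1053 = 8.21178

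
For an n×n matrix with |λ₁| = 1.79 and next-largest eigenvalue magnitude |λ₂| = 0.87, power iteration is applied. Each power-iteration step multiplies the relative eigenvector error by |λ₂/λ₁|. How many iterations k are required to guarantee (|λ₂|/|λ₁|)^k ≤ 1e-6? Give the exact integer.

|λ₂/λ₁| = 0.87/1.79 = 0.48603
Need k ≥ ln(1e-6) / ln(0.48603) = -13.8155 / -0.7215 ≈ 19.149
Smallest integer k satisfying the bound: 20

20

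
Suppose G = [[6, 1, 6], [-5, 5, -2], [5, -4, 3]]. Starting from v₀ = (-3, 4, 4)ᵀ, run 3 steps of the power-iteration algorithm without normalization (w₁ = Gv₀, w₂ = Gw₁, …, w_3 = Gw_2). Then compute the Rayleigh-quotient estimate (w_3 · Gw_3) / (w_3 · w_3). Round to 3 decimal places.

λ ≈ 11.160

w1 = Gv₀ = (10, 27, -19)
w2 = Gw1 = (-27, 123, -115)
w3 = Gw2 = (-729, 980, -972)
Gw3 = (-9226, 10489, -10481)
w3·Gw3 = (-729)·(-9226) + 980·10489 + (-972)·(-10481) = 27192506; w3·w3 = (-729)·(-729) + 980·980 + (-972)·(-972) = 2436625
λ ≈ 27192506/2436625 = 11.160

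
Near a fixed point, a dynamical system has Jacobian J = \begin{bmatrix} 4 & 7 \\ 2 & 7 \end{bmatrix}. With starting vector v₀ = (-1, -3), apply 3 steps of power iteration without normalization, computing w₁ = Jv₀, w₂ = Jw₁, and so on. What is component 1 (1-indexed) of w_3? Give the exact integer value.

w1 = Jv₀ = (4·(-1) + 7·(-3); 2·(-1) + 7·(-3)) = (-25, -23)
w2 = Jw1 = (4·(-25) + 7·(-23); 2·(-25) + 7·(-23)) = (-261, -211)
w3 = Jw2 = (-2521, -1999)
The requested component of w3 is -2521.

-2521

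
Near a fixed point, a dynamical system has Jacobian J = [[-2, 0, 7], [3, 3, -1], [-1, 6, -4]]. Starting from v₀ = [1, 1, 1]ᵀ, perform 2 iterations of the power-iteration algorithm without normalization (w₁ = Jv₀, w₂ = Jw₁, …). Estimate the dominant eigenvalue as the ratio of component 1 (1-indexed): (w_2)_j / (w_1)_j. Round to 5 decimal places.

-0.60000

w1 = Jv₀ = ((-2)·1 + 0·1 + 7·1; 3·1 + 3·1 + (-1)·1; (-1)·1 + 6·1 + (-4)·1) = (5, 5, 1)
w2 = Jw1 = ((-2)·5 + 0·5 + 7·1; 3·5 + 3·5 + (-1)·1; (-1)·5 + 6·5 + (-4)·1) = (-3, 29, 21)
Ratio at component: -3 / 5 = -0.60000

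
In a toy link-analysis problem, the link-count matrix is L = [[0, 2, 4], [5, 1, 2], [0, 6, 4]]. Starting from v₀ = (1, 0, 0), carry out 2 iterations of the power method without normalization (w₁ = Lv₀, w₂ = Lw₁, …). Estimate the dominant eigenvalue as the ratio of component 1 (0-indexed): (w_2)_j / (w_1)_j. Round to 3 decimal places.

w1 = Lv₀ = (0·1 + 2·0 + 4·0; 5·1 + 1·0 + 2·0; 0·1 + 6·0 + 4·0) = (0, 5, 0)
w2 = Lw1 = (0·0 + 2·5 + 4·0; 5·0 + 1·5 + 2·0; 0·0 + 6·5 + 4·0) = (10, 5, 30)
Ratio at component: 5 / 5 = 1.000

λ ≈ 1.000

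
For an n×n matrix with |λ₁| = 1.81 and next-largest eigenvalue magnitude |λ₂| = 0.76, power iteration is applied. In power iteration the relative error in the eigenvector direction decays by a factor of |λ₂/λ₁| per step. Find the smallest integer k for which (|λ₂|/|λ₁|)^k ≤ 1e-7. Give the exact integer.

19

|λ₂/λ₁| = 0.76/1.81 = 0.41989
Need k ≥ ln(1e-7) / ln(0.41989) = -16.1181 / -0.8678 ≈ 18.574
Smallest integer k satisfying the bound: 19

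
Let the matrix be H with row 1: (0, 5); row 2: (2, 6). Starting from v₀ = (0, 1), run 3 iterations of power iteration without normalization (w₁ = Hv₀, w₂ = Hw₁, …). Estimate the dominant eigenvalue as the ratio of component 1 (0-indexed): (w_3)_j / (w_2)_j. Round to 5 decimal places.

7.30435

w1 = Hv₀ = (5, 6)
w2 = Hw1 = (30, 46)
w3 = Hw2 = (230, 336)
Ratio at component: 336 / 46 = 7.30435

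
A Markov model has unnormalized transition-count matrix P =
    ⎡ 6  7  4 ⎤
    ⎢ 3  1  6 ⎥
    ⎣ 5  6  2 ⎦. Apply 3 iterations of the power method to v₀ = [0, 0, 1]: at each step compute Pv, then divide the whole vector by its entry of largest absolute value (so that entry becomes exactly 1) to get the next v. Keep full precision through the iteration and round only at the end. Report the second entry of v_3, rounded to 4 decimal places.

Pv0 = (4.00000, 6.00000, 2.00000); divide by 6.00000 → v1 = (0.66667, 1.00000, 0.33333)
Pv1 = (12.33333, 5.00000, 10.00000); divide by 12.33333 → v2 = (1.00000, 0.40541, 0.81081)
Pv2 = (12.08108, 8.27027, 9.05405); divide by 12.08108 → v3 = (1.00000, 0.68456, 0.74944)
Requested entry of v3: 612/894 = 0.6846

0.6846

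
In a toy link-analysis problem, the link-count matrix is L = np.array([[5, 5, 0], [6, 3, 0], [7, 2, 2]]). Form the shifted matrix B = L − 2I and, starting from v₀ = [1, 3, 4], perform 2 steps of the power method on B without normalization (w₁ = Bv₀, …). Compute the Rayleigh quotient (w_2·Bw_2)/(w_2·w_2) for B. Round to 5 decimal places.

μ ≈ 6.87363

B = L − 2I has rows (3, 5, 0); (6, 1, 0); (7, 2, 0)
w1 = Bv₀ = (3·1 + 5·3 + 0·4; 6·1 + 1·3 + 0·4; 7·1 + 2·3 + 0·4) = (18, 9, 13)
w2 = Bw1 = (3·18 + 5·9 + 0·13; 6·18 + 1·9 + 0·13; 7·18 + 2·9 + 0·13) = (99, 117, 144)
Bw2 = (882, 711, 927)
w2·Bw2 = 303993; w2·w2 = 44226; μ ≈ 303993/44226 = 6.87363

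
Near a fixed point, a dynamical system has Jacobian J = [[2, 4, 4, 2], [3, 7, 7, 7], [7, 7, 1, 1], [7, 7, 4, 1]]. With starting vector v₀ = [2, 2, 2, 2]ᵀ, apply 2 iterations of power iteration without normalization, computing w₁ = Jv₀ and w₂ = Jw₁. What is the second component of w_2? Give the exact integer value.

w1 = Jv₀ = (2·2 + 4·2 + 4·2 + 2·2; 3·2 + 7·2 + 7·2 + 7·2; 7·2 + 7·2 + 1·2 + 1·2; 7·2 + 7·2 + 4·2 + 1·2) = (24, 48, 32, 38)
w2 = Jw1 = (2·24 + 4·48 + 4·32 + 2·38; 3·24 + 7·48 + 7·32 + 7·38; 7·24 + 7·48 + 1·32 + 1·38; 7·24 + 7·48 + 4·32 + 1·38) = (444, 898, 574, 670)
The requested component of w2 is 898.

898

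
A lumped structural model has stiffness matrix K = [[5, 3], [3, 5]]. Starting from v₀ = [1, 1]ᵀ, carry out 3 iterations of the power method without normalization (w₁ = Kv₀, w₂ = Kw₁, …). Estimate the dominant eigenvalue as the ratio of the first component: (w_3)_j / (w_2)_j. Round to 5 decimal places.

8.00000

w1 = Kv₀ = (8, 8)
w2 = Kw1 = (64, 64)
w3 = Kw2 = (512, 512)
Ratio at component: 512 / 64 = 8.00000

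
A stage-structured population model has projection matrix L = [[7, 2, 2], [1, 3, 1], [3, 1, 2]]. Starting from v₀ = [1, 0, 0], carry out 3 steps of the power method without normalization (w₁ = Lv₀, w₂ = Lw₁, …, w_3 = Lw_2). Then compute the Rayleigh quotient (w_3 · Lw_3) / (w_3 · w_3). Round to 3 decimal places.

8.532

w1 = Lv₀ = (7·1 + 2·0 + 2·0; 1·1 + 3·0 + 1·0; 3·1 + 1·0 + 2·0) = (7, 1, 3)
w2 = Lw1 = (7·7 + 2·1 + 2·3; 1·7 + 3·1 + 1·3; 3·7 + 1·1 + 2·3) = (57, 13, 28)
w3 = Lw2 = (481, 124, 240)
Lw3 = (4095, 1093, 2047)
w3·Lw3 = 481·4095 + 124·1093 + 240·2047 = 2596507; w3·w3 = 481·481 + 124·124 + 240·240 = 304337
λ ≈ 2596507/304337 = 8.532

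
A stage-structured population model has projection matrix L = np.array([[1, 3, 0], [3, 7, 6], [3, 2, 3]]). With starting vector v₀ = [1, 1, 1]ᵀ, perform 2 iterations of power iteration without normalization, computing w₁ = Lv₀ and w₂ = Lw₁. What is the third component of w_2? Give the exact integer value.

68

w1 = Lv₀ = (4, 16, 8)
w2 = Lw1 = (52, 172, 68)
The requested component of w2 is 68.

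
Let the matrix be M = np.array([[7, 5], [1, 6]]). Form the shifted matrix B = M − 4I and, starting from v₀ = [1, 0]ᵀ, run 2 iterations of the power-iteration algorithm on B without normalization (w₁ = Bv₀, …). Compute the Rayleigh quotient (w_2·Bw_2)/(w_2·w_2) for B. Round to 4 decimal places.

B = M − 4I has rows (3, 5); (1, 2)
w1 = Bv₀ = (3·1 + 5·0; 1·1 + 2·0) = (3, 1)
w2 = Bw1 = (3·3 + 5·1; 1·3 + 2·1) = (14, 5)
Bw2 = (67, 24)
w2·Bw2 = 1058; w2·w2 = 221; μ ≈ 1058/221 = 4.7873

μ ≈ 4.7873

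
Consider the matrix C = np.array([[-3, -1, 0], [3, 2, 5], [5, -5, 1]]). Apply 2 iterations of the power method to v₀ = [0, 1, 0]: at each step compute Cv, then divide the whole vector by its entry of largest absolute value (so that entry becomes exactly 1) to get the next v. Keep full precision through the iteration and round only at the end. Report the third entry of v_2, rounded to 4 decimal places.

0.8333

Cv0 = (-1.00000, 2.00000, -5.00000); divide by -5.00000 → v1 = (0.20000, -0.40000, 1.00000)
Cv1 = (-0.20000, 4.80000, 4.00000); divide by 4.80000 → v2 = (-0.04167, 1.00000, 0.83333)
Requested entry of v2: -20/-24 = 0.8333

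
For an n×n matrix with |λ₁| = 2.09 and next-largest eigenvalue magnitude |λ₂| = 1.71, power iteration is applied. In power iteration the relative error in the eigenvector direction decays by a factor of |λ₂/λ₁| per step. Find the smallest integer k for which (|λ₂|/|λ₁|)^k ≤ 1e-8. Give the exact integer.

92

|λ₂/λ₁| = 1.71/2.09 = 0.81818
Need k ≥ ln(1e-8) / ln(0.81818) = -18.4207 / -0.2007 ≈ 91.796
Smallest integer k satisfying the bound: 92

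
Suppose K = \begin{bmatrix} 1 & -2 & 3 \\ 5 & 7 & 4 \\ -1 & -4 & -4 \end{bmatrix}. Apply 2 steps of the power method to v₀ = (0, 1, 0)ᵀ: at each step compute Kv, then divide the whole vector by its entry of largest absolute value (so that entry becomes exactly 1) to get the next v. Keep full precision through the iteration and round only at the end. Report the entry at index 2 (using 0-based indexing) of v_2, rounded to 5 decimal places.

0.35714

Kv0 = (-2.000000, 7.000000, -4.000000); divide by 7.000000 → v1 = (-0.285714, 1.000000, -0.571429)
Kv1 = (-4.000000, 3.285714, -1.428571); divide by -4.000000 → v2 = (1.000000, -0.821429, 0.357143)
Requested entry of v2: -10/-28 = 0.35714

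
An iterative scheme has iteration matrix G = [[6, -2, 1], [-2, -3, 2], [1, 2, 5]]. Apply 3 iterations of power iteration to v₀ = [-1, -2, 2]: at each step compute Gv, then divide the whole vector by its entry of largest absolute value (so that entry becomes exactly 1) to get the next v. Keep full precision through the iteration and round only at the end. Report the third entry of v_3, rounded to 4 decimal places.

0.8131

Gv0 = (0.00000, 12.00000, 5.00000); divide by 12.00000 → v1 = (0.00000, 1.00000, 0.41667)
Gv1 = (-1.58333, -2.16667, 4.08333); divide by 4.08333 → v2 = (-0.38776, -0.53061, 1.00000)
Gv2 = (-0.26531, 4.36735, 3.55102); divide by 4.36735 → v3 = (-0.06075, 1.00000, 0.81308)
Requested entry of v3: 174/214 = 0.8131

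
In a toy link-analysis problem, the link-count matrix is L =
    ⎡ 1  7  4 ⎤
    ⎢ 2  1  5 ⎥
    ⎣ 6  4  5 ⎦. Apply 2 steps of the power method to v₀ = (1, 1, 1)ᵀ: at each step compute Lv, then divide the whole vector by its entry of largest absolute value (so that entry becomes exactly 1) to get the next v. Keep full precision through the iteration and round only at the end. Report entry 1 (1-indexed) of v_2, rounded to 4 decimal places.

Lv0 = (12.00000, 8.00000, 15.00000); divide by 15.00000 → v1 = (0.80000, 0.53333, 1.00000)
Lv1 = (8.53333, 7.13333, 11.93333); divide by 11.93333 → v2 = (0.71508, 0.59777, 1.00000)
Requested entry of v2: 128/179 = 0.7151

0.7151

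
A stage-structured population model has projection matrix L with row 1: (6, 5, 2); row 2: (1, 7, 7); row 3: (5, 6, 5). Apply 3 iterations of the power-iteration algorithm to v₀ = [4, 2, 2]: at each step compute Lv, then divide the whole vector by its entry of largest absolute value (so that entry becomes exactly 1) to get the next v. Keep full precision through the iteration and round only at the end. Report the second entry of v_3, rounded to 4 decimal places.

Lv0 = (38.00000, 32.00000, 42.00000); divide by 42.00000 → v1 = (0.90476, 0.76190, 1.00000)
Lv1 = (11.23810, 13.23810, 14.09524); divide by 14.09524 → v2 = (0.79730, 0.93919, 1.00000)
Lv2 = (11.47973, 14.37162, 14.62162); divide by 14.62162 → v3 = (0.78512, 0.98290, 1.00000)
Requested entry of v3: 8508/8656 = 0.9829

0.9829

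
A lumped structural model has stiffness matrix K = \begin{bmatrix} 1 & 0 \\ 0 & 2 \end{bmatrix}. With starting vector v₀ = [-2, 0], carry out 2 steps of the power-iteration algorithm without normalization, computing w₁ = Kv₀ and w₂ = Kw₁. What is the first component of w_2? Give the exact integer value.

-2

w1 = Kv₀ = (1·(-2) + 0·0; 0·(-2) + 2·0) = (-2, 0)
w2 = Kw1 = (1·(-2) + 0·0; 0·(-2) + 2·0) = (-2, 0)
The requested component of w2 is -2.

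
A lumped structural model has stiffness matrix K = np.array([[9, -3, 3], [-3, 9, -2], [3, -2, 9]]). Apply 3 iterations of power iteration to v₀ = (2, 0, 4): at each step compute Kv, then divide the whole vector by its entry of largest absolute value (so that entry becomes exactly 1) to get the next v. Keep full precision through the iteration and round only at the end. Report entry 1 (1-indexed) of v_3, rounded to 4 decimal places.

Kv0 = (30.00000, -14.00000, 42.00000); divide by 42.00000 → v1 = (0.71429, -0.33333, 1.00000)
Kv1 = (10.42857, -7.14286, 11.80952); divide by 11.80952 → v2 = (0.88306, -0.60484, 1.00000)
Kv2 = (12.76210, -10.09274, 12.85887); divide by 12.85887 → v3 = (0.99247, -0.78489, 1.00000)
Requested entry of v3: 6330/6378 = 0.9925

0.9925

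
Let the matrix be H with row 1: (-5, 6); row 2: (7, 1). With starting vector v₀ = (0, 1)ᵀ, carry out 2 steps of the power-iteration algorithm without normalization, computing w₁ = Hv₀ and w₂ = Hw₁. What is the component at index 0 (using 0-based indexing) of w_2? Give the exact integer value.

-24

w1 = Hv₀ = (6, 1)
w2 = Hw1 = (-24, 43)
The requested component of w2 is -24.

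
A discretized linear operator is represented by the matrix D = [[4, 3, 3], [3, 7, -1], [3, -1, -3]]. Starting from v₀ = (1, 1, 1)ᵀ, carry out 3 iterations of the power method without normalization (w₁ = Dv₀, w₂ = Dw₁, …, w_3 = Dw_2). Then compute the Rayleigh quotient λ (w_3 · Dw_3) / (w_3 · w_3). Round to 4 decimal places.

λ ≈ 8.8504

w1 = Dv₀ = (4·1 + 3·1 + 3·1; 3·1 + 7·1 + (-1)·1; 3·1 + (-1)·1 + (-3)·1) = (10, 9, -1)
w2 = Dw1 = (4·10 + 3·9 + 3·(-1); 3·10 + 7·9 + (-1)·(-1); 3·10 + (-1)·9 + (-3)·(-1)) = (64, 94, 24)
w3 = Dw2 = (610, 826, 26)
Dw3 = (4996, 7586, 926)
w3·Dw3 = 610·4996 + 826·7586 + 26·926 = 9337672; w3·w3 = 610·610 + 826·826 + 26·26 = 1055052
λ ≈ 9337672/1055052 = 8.8504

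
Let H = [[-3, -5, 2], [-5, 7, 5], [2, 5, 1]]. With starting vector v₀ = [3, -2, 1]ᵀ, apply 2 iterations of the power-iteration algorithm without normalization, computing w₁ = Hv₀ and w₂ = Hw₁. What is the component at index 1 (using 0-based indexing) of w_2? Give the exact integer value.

-198

w1 = Hv₀ = ((-3)·3 + (-5)·(-2) + 2·1; (-5)·3 + 7·(-2) + 5·1; 2·3 + 5·(-2) + 1·1) = (3, -24, -3)
w2 = Hw1 = ((-3)·3 + (-5)·(-24) + 2·(-3); (-5)·3 + 7·(-24) + 5·(-3); 2·3 + 5·(-24) + 1·(-3)) = (105, -198, -117)
The requested component of w2 is -198.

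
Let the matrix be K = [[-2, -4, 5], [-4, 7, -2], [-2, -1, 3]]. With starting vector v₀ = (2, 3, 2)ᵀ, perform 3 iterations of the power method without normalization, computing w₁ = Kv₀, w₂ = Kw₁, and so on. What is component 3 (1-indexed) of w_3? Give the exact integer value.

w1 = Kv₀ = (-6, 9, -1)
w2 = Kw1 = (-29, 89, 0)
w3 = Kw2 = (-298, 739, -31)
The requested component of w3 is -31.

-31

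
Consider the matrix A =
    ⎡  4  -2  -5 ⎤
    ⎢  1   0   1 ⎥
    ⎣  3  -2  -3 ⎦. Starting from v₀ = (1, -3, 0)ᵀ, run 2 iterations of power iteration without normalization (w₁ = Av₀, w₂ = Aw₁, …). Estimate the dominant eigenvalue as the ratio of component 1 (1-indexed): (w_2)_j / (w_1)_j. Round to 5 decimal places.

λ ≈ -0.70000

w1 = Av₀ = (4·1 + (-2)·(-3) + (-5)·0; 1·1 + 0·(-3) + 1·0; 3·1 + (-2)·(-3) + (-3)·0) = (10, 1, 9)
w2 = Aw1 = (4·10 + (-2)·1 + (-5)·9; 1·10 + 0·1 + 1·9; 3·10 + (-2)·1 + (-3)·9) = (-7, 19, 1)
Ratio at component: -7 / 10 = -0.70000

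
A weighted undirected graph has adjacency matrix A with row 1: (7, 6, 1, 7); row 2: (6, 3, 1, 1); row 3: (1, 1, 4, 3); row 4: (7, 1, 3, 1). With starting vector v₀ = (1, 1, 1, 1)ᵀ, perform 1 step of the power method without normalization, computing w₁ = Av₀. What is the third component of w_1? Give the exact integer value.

w1 = Av₀ = (21, 11, 9, 12)
The requested component of w1 is 9.

9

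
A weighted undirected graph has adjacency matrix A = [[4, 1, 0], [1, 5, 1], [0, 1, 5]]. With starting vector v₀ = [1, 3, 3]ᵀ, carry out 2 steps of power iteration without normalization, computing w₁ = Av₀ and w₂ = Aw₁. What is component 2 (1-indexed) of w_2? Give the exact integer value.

w1 = Av₀ = (4·1 + 1·3 + 0·3; 1·1 + 5·3 + 1·3; 0·1 + 1·3 + 5·3) = (7, 19, 18)
w2 = Aw1 = (4·7 + 1·19 + 0·18; 1·7 + 5·19 + 1·18; 0·7 + 1·19 + 5·18) = (47, 120, 109)
The requested component of w2 is 120.

120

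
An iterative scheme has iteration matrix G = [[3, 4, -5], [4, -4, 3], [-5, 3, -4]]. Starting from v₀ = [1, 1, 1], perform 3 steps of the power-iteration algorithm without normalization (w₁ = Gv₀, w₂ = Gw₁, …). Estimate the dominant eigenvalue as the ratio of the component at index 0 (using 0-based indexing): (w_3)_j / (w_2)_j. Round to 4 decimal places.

-1.2292

w1 = Gv₀ = (3·1 + 4·1 + (-5)·1; 4·1 + (-4)·1 + 3·1; (-5)·1 + 3·1 + (-4)·1) = (2, 3, -6)
w2 = Gw1 = (3·2 + 4·3 + (-5)·(-6); 4·2 + (-4)·3 + 3·(-6); (-5)·2 + 3·3 + (-4)·(-6)) = (48, -22, 23)
w3 = Gw2 = (-59, 349, -398)
Ratio at component: -59 / 48 = -1.2292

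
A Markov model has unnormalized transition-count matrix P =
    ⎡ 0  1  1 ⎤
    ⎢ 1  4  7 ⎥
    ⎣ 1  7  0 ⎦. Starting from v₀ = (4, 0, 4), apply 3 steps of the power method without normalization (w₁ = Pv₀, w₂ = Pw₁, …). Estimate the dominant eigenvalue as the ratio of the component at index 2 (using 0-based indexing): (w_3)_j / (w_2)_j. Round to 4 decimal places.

w1 = Pv₀ = (0·4 + 1·0 + 1·4; 1·4 + 4·0 + 7·4; 1·4 + 7·0 + 0·4) = (4, 32, 4)
w2 = Pw1 = (0·4 + 1·32 + 1·4; 1·4 + 4·32 + 7·4; 1·4 + 7·32 + 0·4) = (36, 160, 228)
w3 = Pw2 = (388, 2272, 1156)
Ratio at component: 1156 / 228 = 5.0702

5.0702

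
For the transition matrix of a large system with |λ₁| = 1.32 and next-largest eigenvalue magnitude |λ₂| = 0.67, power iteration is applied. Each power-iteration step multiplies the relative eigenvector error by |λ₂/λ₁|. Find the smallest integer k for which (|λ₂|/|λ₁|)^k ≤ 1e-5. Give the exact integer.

17

|λ₂/λ₁| = 0.67/1.32 = 0.50758
Need k ≥ ln(1e-5) / ln(0.50758) = -11.5129 / -0.6781 ≈ 16.978
Smallest integer k satisfying the bound: 17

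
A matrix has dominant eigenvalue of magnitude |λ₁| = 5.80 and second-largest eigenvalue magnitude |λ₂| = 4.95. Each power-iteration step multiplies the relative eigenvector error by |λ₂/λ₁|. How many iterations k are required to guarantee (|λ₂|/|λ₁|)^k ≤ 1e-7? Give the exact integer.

102

|λ₂/λ₁| = 4.95/5.80 = 0.85345
Need k ≥ ln(1e-7) / ln(0.85345) = -16.1181 / -0.1585 ≈ 101.710
Smallest integer k satisfying the bound: 102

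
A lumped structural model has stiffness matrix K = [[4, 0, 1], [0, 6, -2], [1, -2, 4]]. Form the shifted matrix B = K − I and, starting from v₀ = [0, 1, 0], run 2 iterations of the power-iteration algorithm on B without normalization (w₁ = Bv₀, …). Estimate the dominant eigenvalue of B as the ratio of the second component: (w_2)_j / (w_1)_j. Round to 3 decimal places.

B = K − I has rows (3, 0, 1); (0, 5, -2); (1, -2, 3)
w1 = Bv₀ = (0, 5, -2)
w2 = Bw1 = (-2, 29, -16)
Ratio: 29/5 = 5.800

5.800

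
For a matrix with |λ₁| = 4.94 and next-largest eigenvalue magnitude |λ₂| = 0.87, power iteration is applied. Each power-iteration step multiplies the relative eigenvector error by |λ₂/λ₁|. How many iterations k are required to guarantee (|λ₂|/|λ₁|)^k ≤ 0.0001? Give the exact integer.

|λ₂/λ₁| = 0.87/4.94 = 0.17611
Need k ≥ ln(0.0001) / ln(0.17611) = -9.2103 / -1.7366 ≈ 5.304
Smallest integer k satisfying the bound: 6

6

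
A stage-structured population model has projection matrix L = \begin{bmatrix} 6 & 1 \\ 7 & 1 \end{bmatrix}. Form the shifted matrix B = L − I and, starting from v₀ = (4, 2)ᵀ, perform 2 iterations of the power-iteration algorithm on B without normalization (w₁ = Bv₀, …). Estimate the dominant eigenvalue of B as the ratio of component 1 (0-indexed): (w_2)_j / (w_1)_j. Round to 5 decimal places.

5.50000

B = L − I has rows (5, 1); (7, 0)
w1 = Bv₀ = (22, 28)
w2 = Bw1 = (138, 154)
Ratio: 154/28 = 5.50000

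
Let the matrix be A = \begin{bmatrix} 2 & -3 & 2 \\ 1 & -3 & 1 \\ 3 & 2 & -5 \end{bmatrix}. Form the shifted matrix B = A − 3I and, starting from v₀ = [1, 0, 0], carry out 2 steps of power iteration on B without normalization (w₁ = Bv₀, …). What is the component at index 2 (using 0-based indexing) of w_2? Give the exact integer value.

B = A − 3I has rows (-1, -3, 2); (1, -6, 1); (3, 2, -8)
w1 = Bv₀ = ((-1)·1 + (-3)·0 + 2·0; 1·1 + (-6)·0 + 1·0; 3·1 + 2·0 + (-8)·0) = (-1, 1, 3)
w2 = Bw1 = ((-1)·(-1) + (-3)·1 + 2·3; 1·(-1) + (-6)·1 + 1·3; 3·(-1) + 2·1 + (-8)·3) = (4, -4, -25)
Requested component of w2: -25

-25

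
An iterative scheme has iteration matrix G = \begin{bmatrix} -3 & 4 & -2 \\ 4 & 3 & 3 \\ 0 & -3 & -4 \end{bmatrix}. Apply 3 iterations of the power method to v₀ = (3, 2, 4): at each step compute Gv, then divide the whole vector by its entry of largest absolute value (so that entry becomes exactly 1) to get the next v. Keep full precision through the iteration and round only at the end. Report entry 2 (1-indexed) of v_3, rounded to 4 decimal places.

1.0000

Gv0 = (-9.00000, 30.00000, -22.00000); divide by 30.00000 → v1 = (-0.30000, 1.00000, -0.73333)
Gv1 = (6.36667, -0.40000, -0.06667); divide by 6.36667 → v2 = (1.00000, -0.06283, -0.01047)
Gv2 = (-3.23037, 3.78010, 0.23037); divide by 3.78010 → v3 = (-0.85457, 1.00000, 0.06094)
Requested entry of v3: 722/722 = 1.0000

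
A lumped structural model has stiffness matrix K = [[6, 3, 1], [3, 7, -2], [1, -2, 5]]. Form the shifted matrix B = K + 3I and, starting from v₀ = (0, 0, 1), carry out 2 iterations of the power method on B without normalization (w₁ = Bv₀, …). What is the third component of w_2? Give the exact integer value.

69

B = K + 3I has rows (9, 3, 1); (3, 10, -2); (1, -2, 8)
w1 = Bv₀ = (9·0 + 3·0 + 1·1; 3·0 + 10·0 + (-2)·1; 1·0 + (-2)·0 + 8·1) = (1, -2, 8)
w2 = Bw1 = (9·1 + 3·(-2) + 1·8; 3·1 + 10·(-2) + (-2)·8; 1·1 + (-2)·(-2) + 8·8) = (11, -33, 69)
Requested component of w2: 69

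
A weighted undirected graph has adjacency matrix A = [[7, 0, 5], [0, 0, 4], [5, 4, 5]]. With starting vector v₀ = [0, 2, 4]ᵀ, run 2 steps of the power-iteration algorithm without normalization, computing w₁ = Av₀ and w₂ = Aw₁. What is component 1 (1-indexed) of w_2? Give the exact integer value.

w1 = Av₀ = (20, 16, 28)
w2 = Aw1 = (280, 112, 304)
The requested component of w2 is 280.

280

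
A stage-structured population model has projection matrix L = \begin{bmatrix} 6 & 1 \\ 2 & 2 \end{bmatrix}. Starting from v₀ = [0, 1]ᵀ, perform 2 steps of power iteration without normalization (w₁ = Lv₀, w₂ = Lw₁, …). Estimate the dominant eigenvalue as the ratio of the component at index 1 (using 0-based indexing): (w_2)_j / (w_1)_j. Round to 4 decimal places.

w1 = Lv₀ = (6·0 + 1·1; 2·0 + 2·1) = (1, 2)
w2 = Lw1 = (6·1 + 1·2; 2·1 + 2·2) = (8, 6)
Ratio at component: 6 / 2 = 3.0000

λ ≈ 3.0000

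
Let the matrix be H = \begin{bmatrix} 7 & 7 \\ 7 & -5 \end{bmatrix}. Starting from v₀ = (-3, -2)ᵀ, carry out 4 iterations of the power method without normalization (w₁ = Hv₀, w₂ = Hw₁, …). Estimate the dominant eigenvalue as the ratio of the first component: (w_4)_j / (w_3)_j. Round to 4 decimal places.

9.5469

w1 = Hv₀ = (7·(-3) + 7·(-2); 7·(-3) + (-5)·(-2)) = (-35, -11)
w2 = Hw1 = (7·(-35) + 7·(-11); 7·(-35) + (-5)·(-11)) = (-322, -190)
w3 = Hw2 = (-3584, -1304)
w4 = Hw3 = (-34216, -18568)
Ratio at component: -34216 / -3584 = 9.5469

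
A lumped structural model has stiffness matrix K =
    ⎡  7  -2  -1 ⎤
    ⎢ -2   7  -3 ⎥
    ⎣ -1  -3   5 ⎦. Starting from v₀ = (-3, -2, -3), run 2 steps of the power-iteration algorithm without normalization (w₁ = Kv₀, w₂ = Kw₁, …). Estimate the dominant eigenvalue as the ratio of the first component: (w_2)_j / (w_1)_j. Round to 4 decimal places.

w1 = Kv₀ = (7·(-3) + (-2)·(-2) + (-1)·(-3); (-2)·(-3) + 7·(-2) + (-3)·(-3); (-1)·(-3) + (-3)·(-2) + 5·(-3)) = (-14, 1, -6)
w2 = Kw1 = (7·(-14) + (-2)·1 + (-1)·(-6); (-2)·(-14) + 7·1 + (-3)·(-6); (-1)·(-14) + (-3)·1 + 5·(-6)) = (-94, 53, -19)
Ratio at component: -94 / -14 = 6.7143

λ ≈ 6.7143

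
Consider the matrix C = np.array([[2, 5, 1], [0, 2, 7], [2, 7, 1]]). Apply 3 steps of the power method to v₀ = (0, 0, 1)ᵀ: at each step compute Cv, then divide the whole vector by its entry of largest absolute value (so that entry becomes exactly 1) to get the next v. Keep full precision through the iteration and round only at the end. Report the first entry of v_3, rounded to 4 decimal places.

0.5739

Cv0 = (1.00000, 7.00000, 1.00000); divide by 7.00000 → v1 = (0.14286, 1.00000, 0.14286)
Cv1 = (5.42857, 3.00000, 7.42857); divide by 7.42857 → v2 = (0.73077, 0.40385, 1.00000)
Cv2 = (4.48077, 7.80769, 5.28846); divide by 7.80769 → v3 = (0.57389, 1.00000, 0.67734)
Requested entry of v3: 233/406 = 0.5739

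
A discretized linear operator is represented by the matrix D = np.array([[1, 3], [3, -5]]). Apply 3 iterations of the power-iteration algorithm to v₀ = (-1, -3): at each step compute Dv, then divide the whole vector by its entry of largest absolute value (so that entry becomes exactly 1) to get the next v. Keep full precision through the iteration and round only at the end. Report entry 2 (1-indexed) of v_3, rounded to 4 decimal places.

Dv0 = (-10.00000, 12.00000); divide by 12.00000 → v1 = (-0.83333, 1.00000)
Dv1 = (2.16667, -7.50000); divide by -7.50000 → v2 = (-0.28889, 1.00000)
Dv2 = (2.71111, -5.86667); divide by -5.86667 → v3 = (-0.46212, 1.00000)
Requested entry of v3: 528/528 = 1.0000

1.0000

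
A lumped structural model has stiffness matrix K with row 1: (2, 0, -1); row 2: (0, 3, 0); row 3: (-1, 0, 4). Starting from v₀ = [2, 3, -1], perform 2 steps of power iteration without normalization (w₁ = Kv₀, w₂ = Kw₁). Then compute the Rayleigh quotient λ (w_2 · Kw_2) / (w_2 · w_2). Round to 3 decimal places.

λ ≈ 3.829

w1 = Kv₀ = (5, 9, -6)
w2 = Kw1 = (16, 27, -29)
Kw2 = (61, 81, -132)
w2·Kw2 = 16·61 + 27·81 + (-29)·(-132) = 6991; w2·w2 = 16·16 + 27·27 + (-29)·(-29) = 1826
λ ≈ 6991/1826 = 3.829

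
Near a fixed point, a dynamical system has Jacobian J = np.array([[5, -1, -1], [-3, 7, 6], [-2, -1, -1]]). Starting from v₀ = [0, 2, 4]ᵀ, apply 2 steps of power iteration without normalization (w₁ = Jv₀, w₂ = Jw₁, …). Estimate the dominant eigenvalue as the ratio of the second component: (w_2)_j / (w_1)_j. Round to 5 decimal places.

w1 = Jv₀ = (5·0 + (-1)·2 + (-1)·4; (-3)·0 + 7·2 + 6·4; (-2)·0 + (-1)·2 + (-1)·4) = (-6, 38, -6)
w2 = Jw1 = (5·(-6) + (-1)·38 + (-1)·(-6); (-3)·(-6) + 7·38 + 6·(-6); (-2)·(-6) + (-1)·38 + (-1)·(-6)) = (-62, 248, -20)
Ratio at component: 248 / 38 = 6.52632

λ ≈ 6.52632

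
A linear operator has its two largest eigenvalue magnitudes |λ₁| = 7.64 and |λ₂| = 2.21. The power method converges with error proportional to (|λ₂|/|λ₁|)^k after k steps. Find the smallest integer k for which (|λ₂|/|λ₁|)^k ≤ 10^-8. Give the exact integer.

15

|λ₂/λ₁| = 2.21/7.64 = 0.28927
Need k ≥ ln(10^-8) / ln(0.28927) = -18.4207 / -1.2404 ≈ 14.851
Smallest integer k satisfying the bound: 15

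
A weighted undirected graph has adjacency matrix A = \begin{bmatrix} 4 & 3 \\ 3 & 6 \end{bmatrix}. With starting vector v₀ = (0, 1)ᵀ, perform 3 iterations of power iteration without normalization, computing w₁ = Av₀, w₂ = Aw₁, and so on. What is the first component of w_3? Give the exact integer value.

255

w1 = Av₀ = (3, 6)
w2 = Aw1 = (30, 45)
w3 = Aw2 = (255, 360)
The requested component of w3 is 255.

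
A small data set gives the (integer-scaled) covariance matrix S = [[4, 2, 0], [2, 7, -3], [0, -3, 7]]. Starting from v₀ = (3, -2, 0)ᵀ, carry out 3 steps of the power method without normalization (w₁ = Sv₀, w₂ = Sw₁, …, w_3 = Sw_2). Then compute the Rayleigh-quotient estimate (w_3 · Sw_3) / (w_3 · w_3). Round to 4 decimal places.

10.1232

w1 = Sv₀ = (8, -8, 6)
w2 = Sw1 = (16, -58, 66)
w3 = Sw2 = (-52, -572, 636)
Sw3 = (-1352, -6016, 6168)
w3·Sw3 = (-52)·(-1352) + (-572)·(-6016) + 636·6168 = 7434304; w3·w3 = (-52)·(-52) + (-572)·(-572) + 636·636 = 734384
λ ≈ 7434304/734384 = 10.1232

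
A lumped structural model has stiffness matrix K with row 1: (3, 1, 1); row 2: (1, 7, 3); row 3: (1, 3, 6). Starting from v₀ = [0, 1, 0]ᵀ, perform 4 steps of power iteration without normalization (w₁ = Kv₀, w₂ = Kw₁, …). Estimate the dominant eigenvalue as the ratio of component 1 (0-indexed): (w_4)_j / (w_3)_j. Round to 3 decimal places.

w1 = Kv₀ = (3·0 + 1·1 + 1·0; 1·0 + 7·1 + 3·0; 1·0 + 3·1 + 6·0) = (1, 7, 3)
w2 = Kw1 = (3·1 + 1·7 + 1·3; 1·1 + 7·7 + 3·3; 1·1 + 3·7 + 6·3) = (13, 59, 40)
w3 = Kw2 = (138, 546, 430)
w4 = Kw3 = (1390, 5250, 4356)
Ratio at component: 5250 / 546 = 9.615

λ ≈ 9.615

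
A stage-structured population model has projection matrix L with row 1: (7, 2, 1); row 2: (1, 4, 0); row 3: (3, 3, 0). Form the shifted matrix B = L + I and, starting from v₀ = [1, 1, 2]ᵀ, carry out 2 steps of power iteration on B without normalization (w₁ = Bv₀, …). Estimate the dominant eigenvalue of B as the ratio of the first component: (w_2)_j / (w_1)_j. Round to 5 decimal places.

B = L + I has rows (8, 2, 1); (1, 5, 0); (3, 3, 1)
w1 = Bv₀ = (12, 6, 8)
w2 = Bw1 = (116, 42, 62)
Ratio: 116/12 = 9.66667

μ ≈ 9.66667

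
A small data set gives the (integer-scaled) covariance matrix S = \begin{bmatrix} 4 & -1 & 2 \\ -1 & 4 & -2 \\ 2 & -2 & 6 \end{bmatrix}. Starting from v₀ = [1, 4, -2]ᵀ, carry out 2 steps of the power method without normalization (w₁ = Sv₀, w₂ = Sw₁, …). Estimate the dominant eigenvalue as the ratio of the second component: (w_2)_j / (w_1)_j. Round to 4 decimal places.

λ ≈ 6.1053

w1 = Sv₀ = (4·1 + (-1)·4 + 2·(-2); (-1)·1 + 4·4 + (-2)·(-2); 2·1 + (-2)·4 + 6·(-2)) = (-4, 19, -18)
w2 = Sw1 = (4·(-4) + (-1)·19 + 2·(-18); (-1)·(-4) + 4·19 + (-2)·(-18); 2·(-4) + (-2)·19 + 6·(-18)) = (-71, 116, -154)
Ratio at component: 116 / 19 = 6.1053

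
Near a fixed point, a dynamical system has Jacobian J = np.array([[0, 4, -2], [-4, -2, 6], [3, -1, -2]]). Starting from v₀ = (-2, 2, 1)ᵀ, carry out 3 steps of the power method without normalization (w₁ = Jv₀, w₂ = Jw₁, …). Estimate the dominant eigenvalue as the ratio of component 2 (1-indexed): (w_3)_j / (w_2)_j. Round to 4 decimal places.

λ ≈ -1.3077

w1 = Jv₀ = (0·(-2) + 4·2 + (-2)·1; (-4)·(-2) + (-2)·2 + 6·1; 3·(-2) + (-1)·2 + (-2)·1) = (6, 10, -10)
w2 = Jw1 = (0·6 + 4·10 + (-2)·(-10); (-4)·6 + (-2)·10 + 6·(-10); 3·6 + (-1)·10 + (-2)·(-10)) = (60, -104, 28)
w3 = Jw2 = (-472, 136, 228)
Ratio at component: 136 / -104 = -1.3077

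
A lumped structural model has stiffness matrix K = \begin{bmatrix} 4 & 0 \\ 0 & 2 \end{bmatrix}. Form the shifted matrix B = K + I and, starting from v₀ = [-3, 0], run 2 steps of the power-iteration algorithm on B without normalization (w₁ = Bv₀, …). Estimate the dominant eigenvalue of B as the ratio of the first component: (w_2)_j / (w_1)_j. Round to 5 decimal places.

5.00000

B = K + I has rows (5, 0); (0, 3)
w1 = Bv₀ = (5·(-3) + 0·0; 0·(-3) + 3·0) = (-15, 0)
w2 = Bw1 = (5·(-15) + 0·0; 0·(-15) + 3·0) = (-75, 0)
Ratio: -75/-15 = 5.00000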